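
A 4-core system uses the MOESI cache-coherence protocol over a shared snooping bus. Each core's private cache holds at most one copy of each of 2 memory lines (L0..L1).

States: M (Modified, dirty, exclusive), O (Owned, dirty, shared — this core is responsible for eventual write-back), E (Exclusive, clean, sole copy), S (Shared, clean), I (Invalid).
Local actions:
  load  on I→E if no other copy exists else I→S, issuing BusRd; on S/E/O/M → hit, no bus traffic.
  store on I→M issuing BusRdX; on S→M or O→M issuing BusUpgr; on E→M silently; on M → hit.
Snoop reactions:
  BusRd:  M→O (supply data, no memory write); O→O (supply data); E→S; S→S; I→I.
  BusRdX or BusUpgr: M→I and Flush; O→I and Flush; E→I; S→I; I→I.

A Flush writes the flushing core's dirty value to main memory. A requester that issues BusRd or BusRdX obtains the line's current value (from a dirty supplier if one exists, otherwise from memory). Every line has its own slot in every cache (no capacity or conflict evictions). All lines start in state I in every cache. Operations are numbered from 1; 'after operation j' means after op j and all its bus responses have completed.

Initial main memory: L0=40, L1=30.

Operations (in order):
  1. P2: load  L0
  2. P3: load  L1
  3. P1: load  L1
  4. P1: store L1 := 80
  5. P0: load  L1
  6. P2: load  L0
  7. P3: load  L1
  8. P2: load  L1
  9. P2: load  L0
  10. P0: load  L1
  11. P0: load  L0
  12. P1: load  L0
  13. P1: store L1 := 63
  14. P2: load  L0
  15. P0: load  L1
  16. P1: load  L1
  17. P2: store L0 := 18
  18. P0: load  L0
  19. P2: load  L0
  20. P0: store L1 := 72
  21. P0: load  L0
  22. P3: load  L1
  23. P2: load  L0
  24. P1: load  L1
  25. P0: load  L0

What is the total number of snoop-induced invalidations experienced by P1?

invalidations = 2

  op1 P2: load  L0 → I/I/E/I on L0; bus BusRd; mem=40
  op2 P3: load  L1 → I/I/I/E on L1; bus BusRd; mem=30
  op3 P1: load  L1 → I/S/I/S on L1; bus BusRd; mem=30
  op4 P1: store L1 := 80 → I/M/I/I on L1; bus BusUpgr; mem=30
  op5 P0: load  L1 → S/O/I/I on L1; bus BusRd; mem=30
  op6 P2: load  L0 → I/I/E/I on L0; bus (none); mem=40
  op7 P3: load  L1 → S/O/I/S on L1; bus BusRd; mem=30
  op8 P2: load  L1 → S/O/S/S on L1; bus BusRd; mem=30
  op9 P2: load  L0 → I/I/E/I on L0; bus (none); mem=40
  op10 P0: load  L1 → S/O/S/S on L1; bus (none); mem=30
  op11 P0: load  L0 → S/I/S/I on L0; bus BusRd; mem=40
  op12 P1: load  L0 → S/S/S/I on L0; bus BusRd; mem=40
  op13 P1: store L1 := 63 → I/M/I/I on L1; bus BusUpgr; mem=30
  op14 P2: load  L0 → S/S/S/I on L0; bus (none); mem=40
  op15 P0: load  L1 → S/O/I/I on L1; bus BusRd; mem=30
  op16 P1: load  L1 → S/O/I/I on L1; bus (none); mem=30
  op17 P2: store L0 := 18 → I/I/M/I on L0; bus BusUpgr; mem=40
  op18 P0: load  L0 → S/I/O/I on L0; bus BusRd; mem=40
  op19 P2: load  L0 → S/I/O/I on L0; bus (none); mem=40
  op20 P0: store L1 := 72 → M/I/I/I on L1; bus BusUpgr Flush; mem=63
  op21 P0: load  L0 → S/I/O/I on L0; bus (none); mem=40
  op22 P3: load  L1 → O/I/I/S on L1; bus BusRd; mem=63
  op23 P2: load  L0 → S/I/O/I on L0; bus (none); mem=40
  op24 P1: load  L1 → O/S/I/S on L1; bus BusRd; mem=63
  op25 P0: load  L0 → S/I/O/I on L0; bus (none); mem=40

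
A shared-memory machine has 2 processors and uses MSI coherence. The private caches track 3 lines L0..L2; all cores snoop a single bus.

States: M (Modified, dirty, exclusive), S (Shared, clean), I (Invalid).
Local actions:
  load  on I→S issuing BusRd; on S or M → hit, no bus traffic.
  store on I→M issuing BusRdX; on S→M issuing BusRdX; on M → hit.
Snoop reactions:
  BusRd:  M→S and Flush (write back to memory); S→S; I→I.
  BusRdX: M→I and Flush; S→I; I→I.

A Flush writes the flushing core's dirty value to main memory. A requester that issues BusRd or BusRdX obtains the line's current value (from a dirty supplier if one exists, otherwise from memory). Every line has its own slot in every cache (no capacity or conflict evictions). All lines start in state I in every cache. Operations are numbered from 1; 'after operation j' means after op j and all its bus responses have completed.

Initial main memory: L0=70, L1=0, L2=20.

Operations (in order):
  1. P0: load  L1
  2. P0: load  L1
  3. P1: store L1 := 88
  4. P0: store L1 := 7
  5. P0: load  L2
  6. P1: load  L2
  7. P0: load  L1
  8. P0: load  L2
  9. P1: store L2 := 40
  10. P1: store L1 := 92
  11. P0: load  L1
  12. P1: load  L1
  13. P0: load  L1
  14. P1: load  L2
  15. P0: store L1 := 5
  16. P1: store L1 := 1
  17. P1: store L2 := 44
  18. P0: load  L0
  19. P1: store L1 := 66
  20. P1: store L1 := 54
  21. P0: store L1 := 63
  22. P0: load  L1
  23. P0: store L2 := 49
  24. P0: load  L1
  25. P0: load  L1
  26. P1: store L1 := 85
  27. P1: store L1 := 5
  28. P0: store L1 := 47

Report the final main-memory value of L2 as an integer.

memory[L2] = 44

[1] P0: load  L1 | P0:S(0), P1:I | bus: BusRd
[2] P0: load  L1 | P0:S(0), P1:I | bus: none
[3] P1: store L1 := 88 | P0:I, P1:M(88) | bus: BusRdX
[4] P0: store L1 := 7 | P0:M(7), P1:I | bus: BusRdX,Flush
[5] P0: load  L2 | P0:S(20), P1:I | bus: BusRd
[6] P1: load  L2 | P0:S(20), P1:S(20) | bus: BusRd
[7] P0: load  L1 | P0:M(7), P1:I | bus: none
[8] P0: load  L2 | P0:S(20), P1:S(20) | bus: none
[9] P1: store L2 := 40 | P0:I, P1:M(40) | bus: BusRdX
[10] P1: store L1 := 92 | P0:I, P1:M(92) | bus: BusRdX,Flush
[11] P0: load  L1 | P0:S(92), P1:S(92) | bus: BusRd,Flush
[12] P1: load  L1 | P0:S(92), P1:S(92) | bus: none
[13] P0: load  L1 | P0:S(92), P1:S(92) | bus: none
[14] P1: load  L2 | P0:I, P1:M(40) | bus: none
[15] P0: store L1 := 5 | P0:M(5), P1:I | bus: BusRdX
[16] P1: store L1 := 1 | P0:I, P1:M(1) | bus: BusRdX,Flush
[17] P1: store L2 := 44 | P0:I, P1:M(44) | bus: none
[18] P0: load  L0 | P0:S(70), P1:I | bus: BusRd
[19] P1: store L1 := 66 | P0:I, P1:M(66) | bus: none
[20] P1: store L1 := 54 | P0:I, P1:M(54) | bus: none
[21] P0: store L1 := 63 | P0:M(63), P1:I | bus: BusRdX,Flush
[22] P0: load  L1 | P0:M(63), P1:I | bus: none
[23] P0: store L2 := 49 | P0:M(49), P1:I | bus: BusRdX,Flush
[24] P0: load  L1 | P0:M(63), P1:I | bus: none
[25] P0: load  L1 | P0:M(63), P1:I | bus: none
[26] P1: store L1 := 85 | P0:I, P1:M(85) | bus: BusRdX,Flush
[27] P1: store L1 := 5 | P0:I, P1:M(5) | bus: none
[28] P0: store L1 := 47 | P0:M(47), P1:I | bus: BusRdX,Flush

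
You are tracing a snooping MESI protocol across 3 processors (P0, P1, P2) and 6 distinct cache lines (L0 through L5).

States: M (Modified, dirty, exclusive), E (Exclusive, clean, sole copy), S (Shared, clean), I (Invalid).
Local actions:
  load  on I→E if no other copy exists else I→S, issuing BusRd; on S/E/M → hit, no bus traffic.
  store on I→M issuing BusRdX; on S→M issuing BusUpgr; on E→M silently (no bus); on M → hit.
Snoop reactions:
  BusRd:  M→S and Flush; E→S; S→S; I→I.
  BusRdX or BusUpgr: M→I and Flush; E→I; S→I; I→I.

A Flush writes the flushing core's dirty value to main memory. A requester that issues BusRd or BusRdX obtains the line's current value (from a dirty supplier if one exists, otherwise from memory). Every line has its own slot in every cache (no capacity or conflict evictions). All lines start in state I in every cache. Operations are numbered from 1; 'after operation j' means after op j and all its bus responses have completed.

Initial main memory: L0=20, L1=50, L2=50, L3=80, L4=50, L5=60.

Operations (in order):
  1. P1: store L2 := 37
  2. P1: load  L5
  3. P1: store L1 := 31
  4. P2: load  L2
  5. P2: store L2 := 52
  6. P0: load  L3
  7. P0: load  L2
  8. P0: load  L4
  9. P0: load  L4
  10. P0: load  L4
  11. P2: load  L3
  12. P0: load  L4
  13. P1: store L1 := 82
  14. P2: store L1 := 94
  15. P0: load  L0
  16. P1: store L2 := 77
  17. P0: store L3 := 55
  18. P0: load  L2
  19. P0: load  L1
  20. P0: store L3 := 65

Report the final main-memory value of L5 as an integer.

step 1: P1: store L2 := 37  ⟶  IMI  (L2)  txn=BusRdX  M[L2]=50
step 2: P1: load  L5  ⟶  IEI  (L5)  txn=BusRd  M[L5]=60
step 3: P1: store L1 := 31  ⟶  IMI  (L1)  txn=BusRdX  M[L1]=50
step 4: P2: load  L2  ⟶  ISS  (L2)  txn=BusRd+Flush  M[L2]=37
step 5: P2: store L2 := 52  ⟶  IIM  (L2)  txn=BusUpgr  M[L2]=37
step 6: P0: load  L3  ⟶  EII  (L3)  txn=BusRd  M[L3]=80
step 7: P0: load  L2  ⟶  SIS  (L2)  txn=BusRd+Flush  M[L2]=52
step 8: P0: load  L4  ⟶  EII  (L4)  txn=BusRd  M[L4]=50
step 9: P0: load  L4  ⟶  EII  (L4)  txn=∅  M[L4]=50
step 10: P0: load  L4  ⟶  EII  (L4)  txn=∅  M[L4]=50
step 11: P2: load  L3  ⟶  SIS  (L3)  txn=BusRd  M[L3]=80
step 12: P0: load  L4  ⟶  EII  (L4)  txn=∅  M[L4]=50
step 13: P1: store L1 := 82  ⟶  IMI  (L1)  txn=∅  M[L1]=50
step 14: P2: store L1 := 94  ⟶  IIM  (L1)  txn=BusRdX+Flush  M[L1]=82
step 15: P0: load  L0  ⟶  EII  (L0)  txn=BusRd  M[L0]=20
step 16: P1: store L2 := 77  ⟶  IMI  (L2)  txn=BusRdX  M[L2]=52
step 17: P0: store L3 := 55  ⟶  MII  (L3)  txn=BusUpgr  M[L3]=80
step 18: P0: load  L2  ⟶  SSI  (L2)  txn=BusRd+Flush  M[L2]=77
step 19: P0: load  L1  ⟶  SIS  (L1)  txn=BusRd+Flush  M[L1]=94
step 20: P0: store L3 := 65  ⟶  MII  (L3)  txn=∅  M[L3]=80

memory[L5] = 60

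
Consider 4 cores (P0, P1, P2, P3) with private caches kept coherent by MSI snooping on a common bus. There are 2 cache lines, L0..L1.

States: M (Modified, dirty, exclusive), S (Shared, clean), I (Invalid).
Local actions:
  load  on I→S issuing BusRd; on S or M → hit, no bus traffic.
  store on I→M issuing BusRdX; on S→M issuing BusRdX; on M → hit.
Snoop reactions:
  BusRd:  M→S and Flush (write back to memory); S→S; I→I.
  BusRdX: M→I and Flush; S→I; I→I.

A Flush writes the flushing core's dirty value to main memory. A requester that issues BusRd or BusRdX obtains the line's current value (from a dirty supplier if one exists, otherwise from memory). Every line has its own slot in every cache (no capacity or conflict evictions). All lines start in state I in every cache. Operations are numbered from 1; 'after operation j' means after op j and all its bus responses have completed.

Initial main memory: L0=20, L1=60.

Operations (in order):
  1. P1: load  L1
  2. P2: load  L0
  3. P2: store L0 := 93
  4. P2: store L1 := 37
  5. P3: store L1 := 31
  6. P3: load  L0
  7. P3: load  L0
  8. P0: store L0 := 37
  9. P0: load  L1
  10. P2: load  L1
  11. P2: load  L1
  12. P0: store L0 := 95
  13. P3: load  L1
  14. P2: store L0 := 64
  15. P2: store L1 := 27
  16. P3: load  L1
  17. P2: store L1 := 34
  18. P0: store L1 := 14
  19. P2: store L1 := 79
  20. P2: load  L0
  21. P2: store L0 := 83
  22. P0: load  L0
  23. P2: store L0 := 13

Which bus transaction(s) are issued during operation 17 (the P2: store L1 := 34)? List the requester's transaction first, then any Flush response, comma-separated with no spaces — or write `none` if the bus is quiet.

bus = BusRdX

  op1 P1: load  L1 → I/S/I/I on L1; bus BusRd; mem=60
  op2 P2: load  L0 → I/I/S/I on L0; bus BusRd; mem=20
  op3 P2: store L0 := 93 → I/I/M/I on L0; bus BusRdX; mem=20
  op4 P2: store L1 := 37 → I/I/M/I on L1; bus BusRdX; mem=60
  op5 P3: store L1 := 31 → I/I/I/M on L1; bus BusRdX Flush; mem=37
  op6 P3: load  L0 → I/I/S/S on L0; bus BusRd Flush; mem=93
  op7 P3: load  L0 → I/I/S/S on L0; bus (none); mem=93
  op8 P0: store L0 := 37 → M/I/I/I on L0; bus BusRdX; mem=93
  op9 P0: load  L1 → S/I/I/S on L1; bus BusRd Flush; mem=31
  op10 P2: load  L1 → S/I/S/S on L1; bus BusRd; mem=31
  op11 P2: load  L1 → S/I/S/S on L1; bus (none); mem=31
  op12 P0: store L0 := 95 → M/I/I/I on L0; bus (none); mem=93
  op13 P3: load  L1 → S/I/S/S on L1; bus (none); mem=31
  op14 P2: store L0 := 64 → I/I/M/I on L0; bus BusRdX Flush; mem=95
  op15 P2: store L1 := 27 → I/I/M/I on L1; bus BusRdX; mem=31
  op16 P3: load  L1 → I/I/S/S on L1; bus BusRd Flush; mem=27
  op17 P2: store L1 := 34 → I/I/M/I on L1; bus BusRdX; mem=27
  op18 P0: store L1 := 14 → M/I/I/I on L1; bus BusRdX Flush; mem=34
  op19 P2: store L1 := 79 → I/I/M/I on L1; bus BusRdX Flush; mem=14
  op20 P2: load  L0 → I/I/M/I on L0; bus (none); mem=95
  op21 P2: store L0 := 83 → I/I/M/I on L0; bus (none); mem=95
  op22 P0: load  L0 → S/I/S/I on L0; bus BusRd Flush; mem=83
  op23 P2: store L0 := 13 → I/I/M/I on L0; bus BusRdX; mem=83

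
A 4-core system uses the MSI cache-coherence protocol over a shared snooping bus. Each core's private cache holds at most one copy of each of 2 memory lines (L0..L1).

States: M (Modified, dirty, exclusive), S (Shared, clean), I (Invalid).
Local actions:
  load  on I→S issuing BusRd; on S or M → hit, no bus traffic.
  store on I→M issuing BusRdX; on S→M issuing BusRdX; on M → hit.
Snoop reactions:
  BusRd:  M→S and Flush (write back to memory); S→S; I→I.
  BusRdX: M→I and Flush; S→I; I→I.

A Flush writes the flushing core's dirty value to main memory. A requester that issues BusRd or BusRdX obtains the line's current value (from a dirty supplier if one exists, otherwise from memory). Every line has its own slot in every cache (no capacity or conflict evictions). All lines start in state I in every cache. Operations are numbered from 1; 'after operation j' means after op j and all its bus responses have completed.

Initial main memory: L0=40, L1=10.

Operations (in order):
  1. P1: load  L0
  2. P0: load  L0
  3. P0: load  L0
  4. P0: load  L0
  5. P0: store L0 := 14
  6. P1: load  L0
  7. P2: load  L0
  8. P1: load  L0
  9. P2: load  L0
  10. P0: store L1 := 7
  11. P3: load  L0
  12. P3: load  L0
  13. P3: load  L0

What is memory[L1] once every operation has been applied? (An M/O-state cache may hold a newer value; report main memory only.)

memory[L1] = 10

1. P1: load  L0  bus=[BusRd]  L0: P0=I P1=S P2=I P3=I  mem[L0]=40
2. P0: load  L0  bus=[BusRd]  L0: P0=S P1=S P2=I P3=I  mem[L0]=40
3. P0: load  L0  bus=[-]  L0: P0=S P1=S P2=I P3=I  mem[L0]=40
4. P0: load  L0  bus=[-]  L0: P0=S P1=S P2=I P3=I  mem[L0]=40
5. P0: store L0 := 14  bus=[BusRdX]  L0: P0=M P1=I P2=I P3=I  mem[L0]=40
6. P1: load  L0  bus=[BusRd,Flush]  L0: P0=S P1=S P2=I P3=I  mem[L0]=14
7. P2: load  L0  bus=[BusRd]  L0: P0=S P1=S P2=S P3=I  mem[L0]=14
8. P1: load  L0  bus=[-]  L0: P0=S P1=S P2=S P3=I  mem[L0]=14
9. P2: load  L0  bus=[-]  L0: P0=S P1=S P2=S P3=I  mem[L0]=14
10. P0: store L1 := 7  bus=[BusRdX]  L1: P0=M P1=I P2=I P3=I  mem[L1]=10
11. P3: load  L0  bus=[BusRd]  L0: P0=S P1=S P2=S P3=S  mem[L0]=14
12. P3: load  L0  bus=[-]  L0: P0=S P1=S P2=S P3=S  mem[L0]=14
13. P3: load  L0  bus=[-]  L0: P0=S P1=S P2=S P3=S  mem[L0]=14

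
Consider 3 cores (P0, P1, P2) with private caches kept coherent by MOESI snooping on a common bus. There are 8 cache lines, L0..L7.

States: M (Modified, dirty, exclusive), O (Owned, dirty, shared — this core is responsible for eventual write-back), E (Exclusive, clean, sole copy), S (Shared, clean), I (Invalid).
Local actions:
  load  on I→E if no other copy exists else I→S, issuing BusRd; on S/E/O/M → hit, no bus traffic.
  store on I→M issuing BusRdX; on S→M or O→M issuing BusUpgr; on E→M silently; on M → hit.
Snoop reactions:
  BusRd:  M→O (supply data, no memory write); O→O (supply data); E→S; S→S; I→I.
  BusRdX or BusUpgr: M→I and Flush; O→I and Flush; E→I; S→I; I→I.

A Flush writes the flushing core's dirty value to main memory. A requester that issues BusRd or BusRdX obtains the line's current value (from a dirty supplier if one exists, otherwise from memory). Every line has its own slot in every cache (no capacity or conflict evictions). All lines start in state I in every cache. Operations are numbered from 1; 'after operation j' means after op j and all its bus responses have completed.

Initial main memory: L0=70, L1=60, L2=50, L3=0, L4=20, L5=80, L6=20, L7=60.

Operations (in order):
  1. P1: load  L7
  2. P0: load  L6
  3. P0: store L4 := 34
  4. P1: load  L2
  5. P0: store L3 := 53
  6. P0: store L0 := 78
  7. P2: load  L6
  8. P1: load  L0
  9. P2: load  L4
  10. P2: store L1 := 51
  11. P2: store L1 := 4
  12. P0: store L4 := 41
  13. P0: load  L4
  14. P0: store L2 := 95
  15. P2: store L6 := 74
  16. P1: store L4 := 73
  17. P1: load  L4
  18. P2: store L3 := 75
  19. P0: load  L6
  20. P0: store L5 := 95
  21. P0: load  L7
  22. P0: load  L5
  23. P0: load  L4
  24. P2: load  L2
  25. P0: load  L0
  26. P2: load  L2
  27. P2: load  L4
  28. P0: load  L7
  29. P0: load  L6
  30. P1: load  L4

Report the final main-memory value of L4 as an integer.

memory[L4] = 41

1. P1: load  L7  bus=[BusRd]  L7: P0=I P1=E P2=I  mem[L7]=60
2. P0: load  L6  bus=[BusRd]  L6: P0=E P1=I P2=I  mem[L6]=20
3. P0: store L4 := 34  bus=[BusRdX]  L4: P0=M P1=I P2=I  mem[L4]=20
4. P1: load  L2  bus=[BusRd]  L2: P0=I P1=E P2=I  mem[L2]=50
5. P0: store L3 := 53  bus=[BusRdX]  L3: P0=M P1=I P2=I  mem[L3]=0
6. P0: store L0 := 78  bus=[BusRdX]  L0: P0=M P1=I P2=I  mem[L0]=70
7. P2: load  L6  bus=[BusRd]  L6: P0=S P1=I P2=S  mem[L6]=20
8. P1: load  L0  bus=[BusRd]  L0: P0=O P1=S P2=I  mem[L0]=70
9. P2: load  L4  bus=[BusRd]  L4: P0=O P1=I P2=S  mem[L4]=20
10. P2: store L1 := 51  bus=[BusRdX]  L1: P0=I P1=I P2=M  mem[L1]=60
11. P2: store L1 := 4  bus=[-]  L1: P0=I P1=I P2=M  mem[L1]=60
12. P0: store L4 := 41  bus=[BusUpgr]  L4: P0=M P1=I P2=I  mem[L4]=20
13. P0: load  L4  bus=[-]  L4: P0=M P1=I P2=I  mem[L4]=20
14. P0: store L2 := 95  bus=[BusRdX]  L2: P0=M P1=I P2=I  mem[L2]=50
15. P2: store L6 := 74  bus=[BusUpgr]  L6: P0=I P1=I P2=M  mem[L6]=20
16. P1: store L4 := 73  bus=[BusRdX,Flush]  L4: P0=I P1=M P2=I  mem[L4]=41
17. P1: load  L4  bus=[-]  L4: P0=I P1=M P2=I  mem[L4]=41
18. P2: store L3 := 75  bus=[BusRdX,Flush]  L3: P0=I P1=I P2=M  mem[L3]=53
19. P0: load  L6  bus=[BusRd]  L6: P0=S P1=I P2=O  mem[L6]=20
20. P0: store L5 := 95  bus=[BusRdX]  L5: P0=M P1=I P2=I  mem[L5]=80
21. P0: load  L7  bus=[BusRd]  L7: P0=S P1=S P2=I  mem[L7]=60
22. P0: load  L5  bus=[-]  L5: P0=M P1=I P2=I  mem[L5]=80
23. P0: load  L4  bus=[BusRd]  L4: P0=S P1=O P2=I  mem[L4]=41
24. P2: load  L2  bus=[BusRd]  L2: P0=O P1=I P2=S  mem[L2]=50
25. P0: load  L0  bus=[-]  L0: P0=O P1=S P2=I  mem[L0]=70
26. P2: load  L2  bus=[-]  L2: P0=O P1=I P2=S  mem[L2]=50
27. P2: load  L4  bus=[BusRd]  L4: P0=S P1=O P2=S  mem[L4]=41
28. P0: load  L7  bus=[-]  L7: P0=S P1=S P2=I  mem[L7]=60
29. P0: load  L6  bus=[-]  L6: P0=S P1=I P2=O  mem[L6]=20
30. P1: load  L4  bus=[-]  L4: P0=S P1=O P2=S  mem[L4]=41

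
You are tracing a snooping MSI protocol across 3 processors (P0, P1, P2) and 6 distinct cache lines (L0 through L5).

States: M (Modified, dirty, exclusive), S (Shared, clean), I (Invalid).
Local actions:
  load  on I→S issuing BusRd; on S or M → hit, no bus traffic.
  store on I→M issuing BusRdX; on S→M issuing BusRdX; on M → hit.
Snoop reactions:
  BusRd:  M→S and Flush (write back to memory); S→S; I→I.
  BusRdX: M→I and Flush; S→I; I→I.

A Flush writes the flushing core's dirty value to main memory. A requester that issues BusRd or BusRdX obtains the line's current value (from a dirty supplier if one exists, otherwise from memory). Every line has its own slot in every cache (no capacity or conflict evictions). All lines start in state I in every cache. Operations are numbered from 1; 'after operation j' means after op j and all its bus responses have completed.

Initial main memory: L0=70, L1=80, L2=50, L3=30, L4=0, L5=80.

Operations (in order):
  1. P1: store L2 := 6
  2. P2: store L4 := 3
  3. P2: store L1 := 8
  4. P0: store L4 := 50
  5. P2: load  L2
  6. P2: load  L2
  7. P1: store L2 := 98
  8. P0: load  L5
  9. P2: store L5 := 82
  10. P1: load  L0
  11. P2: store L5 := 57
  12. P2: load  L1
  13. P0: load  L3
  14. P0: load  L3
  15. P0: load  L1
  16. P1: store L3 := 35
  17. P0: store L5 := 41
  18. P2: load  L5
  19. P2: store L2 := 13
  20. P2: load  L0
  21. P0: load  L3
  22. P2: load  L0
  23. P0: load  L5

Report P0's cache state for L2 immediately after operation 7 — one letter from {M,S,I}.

state = I

1. P1: store L2 := 6  bus=[BusRdX]  L2: P0=I P1=M P2=I  mem[L2]=50
2. P2: store L4 := 3  bus=[BusRdX]  L4: P0=I P1=I P2=M  mem[L4]=0
3. P2: store L1 := 8  bus=[BusRdX]  L1: P0=I P1=I P2=M  mem[L1]=80
4. P0: store L4 := 50  bus=[BusRdX,Flush]  L4: P0=M P1=I P2=I  mem[L4]=3
5. P2: load  L2  bus=[BusRd,Flush]  L2: P0=I P1=S P2=S  mem[L2]=6
6. P2: load  L2  bus=[-]  L2: P0=I P1=S P2=S  mem[L2]=6
7. P1: store L2 := 98  bus=[BusRdX]  L2: P0=I P1=M P2=I  mem[L2]=6
8. P0: load  L5  bus=[BusRd]  L5: P0=S P1=I P2=I  mem[L5]=80
9. P2: store L5 := 82  bus=[BusRdX]  L5: P0=I P1=I P2=M  mem[L5]=80
10. P1: load  L0  bus=[BusRd]  L0: P0=I P1=S P2=I  mem[L0]=70
11. P2: store L5 := 57  bus=[-]  L5: P0=I P1=I P2=M  mem[L5]=80
12. P2: load  L1  bus=[-]  L1: P0=I P1=I P2=M  mem[L1]=80
13. P0: load  L3  bus=[BusRd]  L3: P0=S P1=I P2=I  mem[L3]=30
14. P0: load  L3  bus=[-]  L3: P0=S P1=I P2=I  mem[L3]=30
15. P0: load  L1  bus=[BusRd,Flush]  L1: P0=S P1=I P2=S  mem[L1]=8
16. P1: store L3 := 35  bus=[BusRdX]  L3: P0=I P1=M P2=I  mem[L3]=30
17. P0: store L5 := 41  bus=[BusRdX,Flush]  L5: P0=M P1=I P2=I  mem[L5]=57
18. P2: load  L5  bus=[BusRd,Flush]  L5: P0=S P1=I P2=S  mem[L5]=41
19. P2: store L2 := 13  bus=[BusRdX,Flush]  L2: P0=I P1=I P2=M  mem[L2]=98
20. P2: load  L0  bus=[BusRd]  L0: P0=I P1=S P2=S  mem[L0]=70
21. P0: load  L3  bus=[BusRd,Flush]  L3: P0=S P1=S P2=I  mem[L3]=35
22. P2: load  L0  bus=[-]  L0: P0=I P1=S P2=S  mem[L0]=70
23. P0: load  L5  bus=[-]  L5: P0=S P1=I P2=S  mem[L5]=41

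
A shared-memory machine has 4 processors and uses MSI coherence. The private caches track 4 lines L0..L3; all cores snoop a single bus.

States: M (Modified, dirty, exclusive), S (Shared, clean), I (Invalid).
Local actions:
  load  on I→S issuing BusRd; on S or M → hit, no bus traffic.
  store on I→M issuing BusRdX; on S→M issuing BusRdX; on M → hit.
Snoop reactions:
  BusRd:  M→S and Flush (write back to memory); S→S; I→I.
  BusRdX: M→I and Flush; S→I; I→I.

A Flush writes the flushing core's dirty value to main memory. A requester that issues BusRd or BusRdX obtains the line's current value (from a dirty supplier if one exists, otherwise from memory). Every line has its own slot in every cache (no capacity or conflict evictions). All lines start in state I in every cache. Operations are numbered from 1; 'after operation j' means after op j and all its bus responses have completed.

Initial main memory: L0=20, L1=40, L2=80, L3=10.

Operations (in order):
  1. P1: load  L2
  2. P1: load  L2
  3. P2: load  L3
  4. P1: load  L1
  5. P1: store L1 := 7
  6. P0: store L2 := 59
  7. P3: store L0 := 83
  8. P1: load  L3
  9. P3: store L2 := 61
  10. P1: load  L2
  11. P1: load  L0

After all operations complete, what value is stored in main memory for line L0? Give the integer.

memory[L0] = 83

[1] P1: load  L2 | P0:I, P1:S(80), P2:I, P3:I | bus: BusRd
[2] P1: load  L2 | P0:I, P1:S(80), P2:I, P3:I | bus: none
[3] P2: load  L3 | P0:I, P1:I, P2:S(10), P3:I | bus: BusRd
[4] P1: load  L1 | P0:I, P1:S(40), P2:I, P3:I | bus: BusRd
[5] P1: store L1 := 7 | P0:I, P1:M(7), P2:I, P3:I | bus: BusRdX
[6] P0: store L2 := 59 | P0:M(59), P1:I, P2:I, P3:I | bus: BusRdX
[7] P3: store L0 := 83 | P0:I, P1:I, P2:I, P3:M(83) | bus: BusRdX
[8] P1: load  L3 | P0:I, P1:S(10), P2:S(10), P3:I | bus: BusRd
[9] P3: store L2 := 61 | P0:I, P1:I, P2:I, P3:M(61) | bus: BusRdX,Flush
[10] P1: load  L2 | P0:I, P1:S(61), P2:I, P3:S(61) | bus: BusRd,Flush
[11] P1: load  L0 | P0:I, P1:S(83), P2:I, P3:S(83) | bus: BusRd,Flush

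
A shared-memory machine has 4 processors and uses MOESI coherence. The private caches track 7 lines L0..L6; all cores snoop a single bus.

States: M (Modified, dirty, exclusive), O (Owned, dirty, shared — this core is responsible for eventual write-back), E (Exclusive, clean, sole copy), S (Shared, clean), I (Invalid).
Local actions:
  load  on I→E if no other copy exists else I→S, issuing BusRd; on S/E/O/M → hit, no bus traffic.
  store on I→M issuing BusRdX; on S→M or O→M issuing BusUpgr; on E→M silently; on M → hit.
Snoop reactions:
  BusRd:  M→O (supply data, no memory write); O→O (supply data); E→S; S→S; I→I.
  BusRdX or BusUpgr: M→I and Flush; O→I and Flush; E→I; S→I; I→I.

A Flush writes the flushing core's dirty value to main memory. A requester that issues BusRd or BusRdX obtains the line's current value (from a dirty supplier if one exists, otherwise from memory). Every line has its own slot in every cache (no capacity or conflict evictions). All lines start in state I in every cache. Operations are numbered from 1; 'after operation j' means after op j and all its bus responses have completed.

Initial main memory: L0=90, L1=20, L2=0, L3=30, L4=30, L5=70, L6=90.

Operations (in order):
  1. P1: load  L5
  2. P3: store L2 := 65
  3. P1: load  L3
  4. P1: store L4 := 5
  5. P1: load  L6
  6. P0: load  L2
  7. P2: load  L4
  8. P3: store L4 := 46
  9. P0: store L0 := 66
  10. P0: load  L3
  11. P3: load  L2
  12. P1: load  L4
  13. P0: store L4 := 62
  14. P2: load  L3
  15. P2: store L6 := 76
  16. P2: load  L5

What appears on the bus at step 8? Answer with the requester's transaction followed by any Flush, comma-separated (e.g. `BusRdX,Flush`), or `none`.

[1] P1: load  L5 | P0:I, P1:E(70), P2:I, P3:I | bus: BusRd
[2] P3: store L2 := 65 | P0:I, P1:I, P2:I, P3:M(65) | bus: BusRdX
[3] P1: load  L3 | P0:I, P1:E(30), P2:I, P3:I | bus: BusRd
[4] P1: store L4 := 5 | P0:I, P1:M(5), P2:I, P3:I | bus: BusRdX
[5] P1: load  L6 | P0:I, P1:E(90), P2:I, P3:I | bus: BusRd
[6] P0: load  L2 | P0:S(65), P1:I, P2:I, P3:O(65) | bus: BusRd
[7] P2: load  L4 | P0:I, P1:O(5), P2:S(5), P3:I | bus: BusRd
[8] P3: store L4 := 46 | P0:I, P1:I, P2:I, P3:M(46) | bus: BusRdX,Flush
[9] P0: store L0 := 66 | P0:M(66), P1:I, P2:I, P3:I | bus: BusRdX
[10] P0: load  L3 | P0:S(30), P1:S(30), P2:I, P3:I | bus: BusRd
[11] P3: load  L2 | P0:S(65), P1:I, P2:I, P3:O(65) | bus: none
[12] P1: load  L4 | P0:I, P1:S(46), P2:I, P3:O(46) | bus: BusRd
[13] P0: store L4 := 62 | P0:M(62), P1:I, P2:I, P3:I | bus: BusRdX,Flush
[14] P2: load  L3 | P0:S(30), P1:S(30), P2:S(30), P3:I | bus: BusRd
[15] P2: store L6 := 76 | P0:I, P1:I, P2:M(76), P3:I | bus: BusRdX
[16] P2: load  L5 | P0:I, P1:S(70), P2:S(70), P3:I | bus: BusRd

bus = BusRdX,Flush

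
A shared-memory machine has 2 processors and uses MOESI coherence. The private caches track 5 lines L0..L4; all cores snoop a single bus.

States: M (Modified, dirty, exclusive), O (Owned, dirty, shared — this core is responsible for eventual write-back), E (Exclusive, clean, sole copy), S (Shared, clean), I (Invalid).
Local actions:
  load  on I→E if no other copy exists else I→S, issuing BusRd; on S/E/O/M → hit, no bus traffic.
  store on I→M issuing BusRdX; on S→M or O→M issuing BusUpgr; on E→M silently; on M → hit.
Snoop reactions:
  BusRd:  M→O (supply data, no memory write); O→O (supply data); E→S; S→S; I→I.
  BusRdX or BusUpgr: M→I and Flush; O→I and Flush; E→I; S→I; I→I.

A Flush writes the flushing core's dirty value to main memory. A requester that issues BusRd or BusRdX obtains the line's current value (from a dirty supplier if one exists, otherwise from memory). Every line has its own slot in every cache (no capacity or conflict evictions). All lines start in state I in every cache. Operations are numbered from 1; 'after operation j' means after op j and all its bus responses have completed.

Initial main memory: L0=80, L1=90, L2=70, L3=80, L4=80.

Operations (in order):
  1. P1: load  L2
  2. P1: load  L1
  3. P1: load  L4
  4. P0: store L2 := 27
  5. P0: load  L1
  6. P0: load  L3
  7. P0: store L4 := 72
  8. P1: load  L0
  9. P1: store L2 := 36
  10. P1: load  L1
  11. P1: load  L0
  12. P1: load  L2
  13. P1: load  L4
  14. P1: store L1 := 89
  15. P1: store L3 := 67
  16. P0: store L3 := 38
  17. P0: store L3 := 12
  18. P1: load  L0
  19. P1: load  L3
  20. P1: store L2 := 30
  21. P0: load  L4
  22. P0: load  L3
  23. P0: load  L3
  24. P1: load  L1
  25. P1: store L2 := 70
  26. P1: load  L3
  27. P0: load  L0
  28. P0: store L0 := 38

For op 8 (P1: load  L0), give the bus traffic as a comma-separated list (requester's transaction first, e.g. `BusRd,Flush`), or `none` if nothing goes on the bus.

bus = BusRd

[1] P1: load  L2 | P0:I, P1:E(70) | bus: BusRd
[2] P1: load  L1 | P0:I, P1:E(90) | bus: BusRd
[3] P1: load  L4 | P0:I, P1:E(80) | bus: BusRd
[4] P0: store L2 := 27 | P0:M(27), P1:I | bus: BusRdX
[5] P0: load  L1 | P0:S(90), P1:S(90) | bus: BusRd
[6] P0: load  L3 | P0:E(80), P1:I | bus: BusRd
[7] P0: store L4 := 72 | P0:M(72), P1:I | bus: BusRdX
[8] P1: load  L0 | P0:I, P1:E(80) | bus: BusRd
[9] P1: store L2 := 36 | P0:I, P1:M(36) | bus: BusRdX,Flush
[10] P1: load  L1 | P0:S(90), P1:S(90) | bus: none
[11] P1: load  L0 | P0:I, P1:E(80) | bus: none
[12] P1: load  L2 | P0:I, P1:M(36) | bus: none
[13] P1: load  L4 | P0:O(72), P1:S(72) | bus: BusRd
[14] P1: store L1 := 89 | P0:I, P1:M(89) | bus: BusUpgr
[15] P1: store L3 := 67 | P0:I, P1:M(67) | bus: BusRdX
[16] P0: store L3 := 38 | P0:M(38), P1:I | bus: BusRdX,Flush
[17] P0: store L3 := 12 | P0:M(12), P1:I | bus: none
[18] P1: load  L0 | P0:I, P1:E(80) | bus: none
[19] P1: load  L3 | P0:O(12), P1:S(12) | bus: BusRd
[20] P1: store L2 := 30 | P0:I, P1:M(30) | bus: none
[21] P0: load  L4 | P0:O(72), P1:S(72) | bus: none
[22] P0: load  L3 | P0:O(12), P1:S(12) | bus: none
[23] P0: load  L3 | P0:O(12), P1:S(12) | bus: none
[24] P1: load  L1 | P0:I, P1:M(89) | bus: none
[25] P1: store L2 := 70 | P0:I, P1:M(70) | bus: none
[26] P1: load  L3 | P0:O(12), P1:S(12) | bus: none
[27] P0: load  L0 | P0:S(80), P1:S(80) | bus: BusRd
[28] P0: store L0 := 38 | P0:M(38), P1:I | bus: BusUpgr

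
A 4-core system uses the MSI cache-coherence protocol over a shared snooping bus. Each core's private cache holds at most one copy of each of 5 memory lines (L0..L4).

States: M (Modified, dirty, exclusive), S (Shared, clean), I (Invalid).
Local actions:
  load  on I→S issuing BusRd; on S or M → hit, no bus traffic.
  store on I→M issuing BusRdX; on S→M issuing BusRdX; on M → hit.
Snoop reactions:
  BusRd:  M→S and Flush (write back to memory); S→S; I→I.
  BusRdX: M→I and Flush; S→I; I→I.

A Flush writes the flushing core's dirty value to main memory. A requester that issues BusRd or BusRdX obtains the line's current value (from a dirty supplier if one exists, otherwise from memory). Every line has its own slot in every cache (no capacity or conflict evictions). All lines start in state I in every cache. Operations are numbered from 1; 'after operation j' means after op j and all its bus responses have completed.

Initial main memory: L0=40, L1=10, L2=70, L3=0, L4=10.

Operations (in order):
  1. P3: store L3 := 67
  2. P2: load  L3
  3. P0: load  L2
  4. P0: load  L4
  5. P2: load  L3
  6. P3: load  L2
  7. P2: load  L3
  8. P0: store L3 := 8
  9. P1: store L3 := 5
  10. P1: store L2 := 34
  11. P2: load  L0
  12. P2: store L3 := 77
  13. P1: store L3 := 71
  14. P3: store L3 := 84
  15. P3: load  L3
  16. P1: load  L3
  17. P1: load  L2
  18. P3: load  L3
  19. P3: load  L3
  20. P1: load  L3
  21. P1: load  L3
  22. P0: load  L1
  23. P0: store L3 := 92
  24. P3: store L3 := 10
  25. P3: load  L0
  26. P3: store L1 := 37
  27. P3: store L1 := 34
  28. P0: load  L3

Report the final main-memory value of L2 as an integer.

  op1 P3: store L3 := 67 → I/I/I/M on L3; bus BusRdX; mem=0
  op2 P2: load  L3 → I/I/S/S on L3; bus BusRd Flush; mem=67
  op3 P0: load  L2 → S/I/I/I on L2; bus BusRd; mem=70
  op4 P0: load  L4 → S/I/I/I on L4; bus BusRd; mem=10
  op5 P2: load  L3 → I/I/S/S on L3; bus (none); mem=67
  op6 P3: load  L2 → S/I/I/S on L2; bus BusRd; mem=70
  op7 P2: load  L3 → I/I/S/S on L3; bus (none); mem=67
  op8 P0: store L3 := 8 → M/I/I/I on L3; bus BusRdX; mem=67
  op9 P1: store L3 := 5 → I/M/I/I on L3; bus BusRdX Flush; mem=8
  op10 P1: store L2 := 34 → I/M/I/I on L2; bus BusRdX; mem=70
  op11 P2: load  L0 → I/I/S/I on L0; bus BusRd; mem=40
  op12 P2: store L3 := 77 → I/I/M/I on L3; bus BusRdX Flush; mem=5
  op13 P1: store L3 := 71 → I/M/I/I on L3; bus BusRdX Flush; mem=77
  op14 P3: store L3 := 84 → I/I/I/M on L3; bus BusRdX Flush; mem=71
  op15 P3: load  L3 → I/I/I/M on L3; bus (none); mem=71
  op16 P1: load  L3 → I/S/I/S on L3; bus BusRd Flush; mem=84
  op17 P1: load  L2 → I/M/I/I on L2; bus (none); mem=70
  op18 P3: load  L3 → I/S/I/S on L3; bus (none); mem=84
  op19 P3: load  L3 → I/S/I/S on L3; bus (none); mem=84
  op20 P1: load  L3 → I/S/I/S on L3; bus (none); mem=84
  op21 P1: load  L3 → I/S/I/S on L3; bus (none); mem=84
  op22 P0: load  L1 → S/I/I/I on L1; bus BusRd; mem=10
  op23 P0: store L3 := 92 → M/I/I/I on L3; bus BusRdX; mem=84
  op24 P3: store L3 := 10 → I/I/I/M on L3; bus BusRdX Flush; mem=92
  op25 P3: load  L0 → I/I/S/S on L0; bus BusRd; mem=40
  op26 P3: store L1 := 37 → I/I/I/M on L1; bus BusRdX; mem=10
  op27 P3: store L1 := 34 → I/I/I/M on L1; bus (none); mem=10
  op28 P0: load  L3 → S/I/I/S on L3; bus BusRd Flush; mem=10

memory[L2] = 70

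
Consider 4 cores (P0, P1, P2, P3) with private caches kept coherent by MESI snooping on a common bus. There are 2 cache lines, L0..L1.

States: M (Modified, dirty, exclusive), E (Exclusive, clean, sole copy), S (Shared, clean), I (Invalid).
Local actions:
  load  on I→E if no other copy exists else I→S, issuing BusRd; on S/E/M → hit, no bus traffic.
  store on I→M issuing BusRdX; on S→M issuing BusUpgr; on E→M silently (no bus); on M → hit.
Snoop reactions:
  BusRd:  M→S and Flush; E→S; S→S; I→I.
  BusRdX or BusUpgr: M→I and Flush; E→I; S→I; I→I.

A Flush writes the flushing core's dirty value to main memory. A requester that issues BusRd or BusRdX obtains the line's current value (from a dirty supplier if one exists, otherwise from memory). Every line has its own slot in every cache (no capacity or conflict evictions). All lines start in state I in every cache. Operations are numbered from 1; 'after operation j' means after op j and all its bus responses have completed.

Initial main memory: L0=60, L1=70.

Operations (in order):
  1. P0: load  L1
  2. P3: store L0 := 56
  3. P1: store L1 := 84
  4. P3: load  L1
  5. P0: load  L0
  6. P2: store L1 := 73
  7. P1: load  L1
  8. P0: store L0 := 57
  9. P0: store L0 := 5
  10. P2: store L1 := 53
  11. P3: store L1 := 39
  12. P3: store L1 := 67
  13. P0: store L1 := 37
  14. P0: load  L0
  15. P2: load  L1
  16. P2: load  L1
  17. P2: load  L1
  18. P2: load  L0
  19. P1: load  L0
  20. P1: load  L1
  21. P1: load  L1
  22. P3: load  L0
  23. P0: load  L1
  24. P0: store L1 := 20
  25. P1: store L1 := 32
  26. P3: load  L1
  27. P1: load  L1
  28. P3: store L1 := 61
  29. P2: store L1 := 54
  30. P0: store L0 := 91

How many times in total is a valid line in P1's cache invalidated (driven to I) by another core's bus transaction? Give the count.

step 1: P0: load  L1  ⟶  EIII  (L1)  txn=BusRd  M[L1]=70
step 2: P3: store L0 := 56  ⟶  IIIM  (L0)  txn=BusRdX  M[L0]=60
step 3: P1: store L1 := 84  ⟶  IMII  (L1)  txn=BusRdX  M[L1]=70
step 4: P3: load  L1  ⟶  ISIS  (L1)  txn=BusRd+Flush  M[L1]=84
step 5: P0: load  L0  ⟶  SIIS  (L0)  txn=BusRd+Flush  M[L0]=56
step 6: P2: store L1 := 73  ⟶  IIMI  (L1)  txn=BusRdX  M[L1]=84
step 7: P1: load  L1  ⟶  ISSI  (L1)  txn=BusRd+Flush  M[L1]=73
step 8: P0: store L0 := 57  ⟶  MIII  (L0)  txn=BusUpgr  M[L0]=56
step 9: P0: store L0 := 5  ⟶  MIII  (L0)  txn=∅  M[L0]=56
step 10: P2: store L1 := 53  ⟶  IIMI  (L1)  txn=BusUpgr  M[L1]=73
step 11: P3: store L1 := 39  ⟶  IIIM  (L1)  txn=BusRdX+Flush  M[L1]=53
step 12: P3: store L1 := 67  ⟶  IIIM  (L1)  txn=∅  M[L1]=53
step 13: P0: store L1 := 37  ⟶  MIII  (L1)  txn=BusRdX+Flush  M[L1]=67
step 14: P0: load  L0  ⟶  MIII  (L0)  txn=∅  M[L0]=56
step 15: P2: load  L1  ⟶  SISI  (L1)  txn=BusRd+Flush  M[L1]=37
step 16: P2: load  L1  ⟶  SISI  (L1)  txn=∅  M[L1]=37
step 17: P2: load  L1  ⟶  SISI  (L1)  txn=∅  M[L1]=37
step 18: P2: load  L0  ⟶  SISI  (L0)  txn=BusRd+Flush  M[L0]=5
step 19: P1: load  L0  ⟶  SSSI  (L0)  txn=BusRd  M[L0]=5
step 20: P1: load  L1  ⟶  SSSI  (L1)  txn=BusRd  M[L1]=37
step 21: P1: load  L1  ⟶  SSSI  (L1)  txn=∅  M[L1]=37
step 22: P3: load  L0  ⟶  SSSS  (L0)  txn=BusRd  M[L0]=5
step 23: P0: load  L1  ⟶  SSSI  (L1)  txn=∅  M[L1]=37
step 24: P0: store L1 := 20  ⟶  MIII  (L1)  txn=BusUpgr  M[L1]=37
step 25: P1: store L1 := 32  ⟶  IMII  (L1)  txn=BusRdX+Flush  M[L1]=20
step 26: P3: load  L1  ⟶  ISIS  (L1)  txn=BusRd+Flush  M[L1]=32
step 27: P1: load  L1  ⟶  ISIS  (L1)  txn=∅  M[L1]=32
step 28: P3: store L1 := 61  ⟶  IIIM  (L1)  txn=BusUpgr  M[L1]=32
step 29: P2: store L1 := 54  ⟶  IIMI  (L1)  txn=BusRdX+Flush  M[L1]=61
step 30: P0: store L0 := 91  ⟶  MIII  (L0)  txn=BusUpgr  M[L0]=5

invalidations = 5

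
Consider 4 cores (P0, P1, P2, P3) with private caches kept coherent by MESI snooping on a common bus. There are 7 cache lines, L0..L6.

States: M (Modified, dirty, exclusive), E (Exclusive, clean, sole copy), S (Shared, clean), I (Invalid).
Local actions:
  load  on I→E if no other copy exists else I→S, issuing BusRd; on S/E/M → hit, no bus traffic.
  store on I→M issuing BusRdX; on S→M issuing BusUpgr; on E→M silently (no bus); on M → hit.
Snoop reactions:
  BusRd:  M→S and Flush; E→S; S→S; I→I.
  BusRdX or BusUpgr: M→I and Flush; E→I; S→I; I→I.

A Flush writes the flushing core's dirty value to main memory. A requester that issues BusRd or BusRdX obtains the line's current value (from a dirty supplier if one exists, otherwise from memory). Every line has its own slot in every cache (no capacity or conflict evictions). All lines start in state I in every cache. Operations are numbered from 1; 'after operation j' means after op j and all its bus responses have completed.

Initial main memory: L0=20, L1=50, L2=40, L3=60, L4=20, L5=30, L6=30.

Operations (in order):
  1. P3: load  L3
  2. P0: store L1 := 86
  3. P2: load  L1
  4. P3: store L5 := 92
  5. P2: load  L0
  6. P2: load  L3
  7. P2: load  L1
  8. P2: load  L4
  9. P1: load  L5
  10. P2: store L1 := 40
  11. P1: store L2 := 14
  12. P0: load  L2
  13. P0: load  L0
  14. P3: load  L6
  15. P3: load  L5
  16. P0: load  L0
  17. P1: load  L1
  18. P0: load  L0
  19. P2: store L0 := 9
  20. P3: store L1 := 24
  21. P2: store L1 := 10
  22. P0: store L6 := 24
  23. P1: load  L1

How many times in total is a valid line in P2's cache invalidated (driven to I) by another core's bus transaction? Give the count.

[1] P3: load  L3 | P0:I, P1:I, P2:I, P3:E(60) | bus: BusRd
[2] P0: store L1 := 86 | P0:M(86), P1:I, P2:I, P3:I | bus: BusRdX
[3] P2: load  L1 | P0:S(86), P1:I, P2:S(86), P3:I | bus: BusRd,Flush
[4] P3: store L5 := 92 | P0:I, P1:I, P2:I, P3:M(92) | bus: BusRdX
[5] P2: load  L0 | P0:I, P1:I, P2:E(20), P3:I | bus: BusRd
[6] P2: load  L3 | P0:I, P1:I, P2:S(60), P3:S(60) | bus: BusRd
[7] P2: load  L1 | P0:S(86), P1:I, P2:S(86), P3:I | bus: none
[8] P2: load  L4 | P0:I, P1:I, P2:E(20), P3:I | bus: BusRd
[9] P1: load  L5 | P0:I, P1:S(92), P2:I, P3:S(92) | bus: BusRd,Flush
[10] P2: store L1 := 40 | P0:I, P1:I, P2:M(40), P3:I | bus: BusUpgr
[11] P1: store L2 := 14 | P0:I, P1:M(14), P2:I, P3:I | bus: BusRdX
[12] P0: load  L2 | P0:S(14), P1:S(14), P2:I, P3:I | bus: BusRd,Flush
[13] P0: load  L0 | P0:S(20), P1:I, P2:S(20), P3:I | bus: BusRd
[14] P3: load  L6 | P0:I, P1:I, P2:I, P3:E(30) | bus: BusRd
[15] P3: load  L5 | P0:I, P1:S(92), P2:I, P3:S(92) | bus: none
[16] P0: load  L0 | P0:S(20), P1:I, P2:S(20), P3:I | bus: none
[17] P1: load  L1 | P0:I, P1:S(40), P2:S(40), P3:I | bus: BusRd,Flush
[18] P0: load  L0 | P0:S(20), P1:I, P2:S(20), P3:I | bus: none
[19] P2: store L0 := 9 | P0:I, P1:I, P2:M(9), P3:I | bus: BusUpgr
[20] P3: store L1 := 24 | P0:I, P1:I, P2:I, P3:M(24) | bus: BusRdX
[21] P2: store L1 := 10 | P0:I, P1:I, P2:M(10), P3:I | bus: BusRdX,Flush
[22] P0: store L6 := 24 | P0:M(24), P1:I, P2:I, P3:I | bus: BusRdX
[23] P1: load  L1 | P0:I, P1:S(10), P2:S(10), P3:I | bus: BusRd,Flush

invalidations = 1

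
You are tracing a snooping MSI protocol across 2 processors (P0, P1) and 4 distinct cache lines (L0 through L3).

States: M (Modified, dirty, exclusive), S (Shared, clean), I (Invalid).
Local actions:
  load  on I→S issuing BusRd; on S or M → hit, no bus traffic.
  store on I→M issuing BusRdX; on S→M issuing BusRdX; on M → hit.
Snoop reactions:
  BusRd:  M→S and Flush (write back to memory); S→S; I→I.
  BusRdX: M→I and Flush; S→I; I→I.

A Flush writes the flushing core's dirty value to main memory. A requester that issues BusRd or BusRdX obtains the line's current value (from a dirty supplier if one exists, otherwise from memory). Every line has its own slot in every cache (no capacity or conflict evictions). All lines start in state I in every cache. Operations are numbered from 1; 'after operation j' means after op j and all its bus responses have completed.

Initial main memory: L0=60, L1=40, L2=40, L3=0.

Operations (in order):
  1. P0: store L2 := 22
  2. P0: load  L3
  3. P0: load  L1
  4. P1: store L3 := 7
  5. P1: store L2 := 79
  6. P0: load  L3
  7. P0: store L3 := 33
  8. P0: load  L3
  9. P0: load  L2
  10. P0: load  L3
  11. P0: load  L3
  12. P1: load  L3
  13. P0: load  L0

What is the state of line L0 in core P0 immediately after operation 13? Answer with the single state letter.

[1] P0: store L2 := 22 | P0:M(22), P1:I | bus: BusRdX
[2] P0: load  L3 | P0:S(0), P1:I | bus: BusRd
[3] P0: load  L1 | P0:S(40), P1:I | bus: BusRd
[4] P1: store L3 := 7 | P0:I, P1:M(7) | bus: BusRdX
[5] P1: store L2 := 79 | P0:I, P1:M(79) | bus: BusRdX,Flush
[6] P0: load  L3 | P0:S(7), P1:S(7) | bus: BusRd,Flush
[7] P0: store L3 := 33 | P0:M(33), P1:I | bus: BusRdX
[8] P0: load  L3 | P0:M(33), P1:I | bus: none
[9] P0: load  L2 | P0:S(79), P1:S(79) | bus: BusRd,Flush
[10] P0: load  L3 | P0:M(33), P1:I | bus: none
[11] P0: load  L3 | P0:M(33), P1:I | bus: none
[12] P1: load  L3 | P0:S(33), P1:S(33) | bus: BusRd,Flush
[13] P0: load  L0 | P0:S(60), P1:I | bus: BusRd

state = S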